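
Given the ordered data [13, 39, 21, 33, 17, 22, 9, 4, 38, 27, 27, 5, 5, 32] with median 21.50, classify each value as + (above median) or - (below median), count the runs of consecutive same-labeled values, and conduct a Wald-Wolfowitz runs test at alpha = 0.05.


Step 1: Compute median = 21.50; label A = above, B = below.
Labels in order: BABABABBAAABBA  (n_A = 7, n_B = 7)
Step 2: Count runs R = 10.
Step 3: Under H0 (random ordering), E[R] = 2*n_A*n_B/(n_A+n_B) + 1 = 2*7*7/14 + 1 = 8.0000.
        Var[R] = 2*n_A*n_B*(2*n_A*n_B - n_A - n_B) / ((n_A+n_B)^2 * (n_A+n_B-1)) = 8232/2548 = 3.2308.
        SD[R] = 1.7974.
Step 4: Continuity-corrected z = (R - 0.5 - E[R]) / SD[R] = (10 - 0.5 - 8.0000) / 1.7974 = 0.8345.
Step 5: Two-sided p-value via normal approximation = 2*(1 - Phi(|z|)) = 0.403986.
Step 6: alpha = 0.05. fail to reject H0.

R = 10, z = 0.8345, p = 0.403986, fail to reject H0.


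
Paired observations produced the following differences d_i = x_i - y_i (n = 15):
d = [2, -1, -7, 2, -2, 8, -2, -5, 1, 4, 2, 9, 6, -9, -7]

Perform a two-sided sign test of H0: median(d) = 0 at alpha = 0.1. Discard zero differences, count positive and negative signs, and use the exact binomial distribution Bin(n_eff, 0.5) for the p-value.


Step 1: Discard zero differences. Original n = 15; n_eff = number of nonzero differences = 15.
Nonzero differences (with sign): +2, -1, -7, +2, -2, +8, -2, -5, +1, +4, +2, +9, +6, -9, -7
Step 2: Count signs: positive = 8, negative = 7.
Step 3: Under H0: P(positive) = 0.5, so the number of positives S ~ Bin(15, 0.5).
Step 4: Two-sided exact p-value = sum of Bin(15,0.5) probabilities at or below the observed probability = 1.000000.
Step 5: alpha = 0.1. fail to reject H0.

n_eff = 15, pos = 8, neg = 7, p = 1.000000, fail to reject H0.


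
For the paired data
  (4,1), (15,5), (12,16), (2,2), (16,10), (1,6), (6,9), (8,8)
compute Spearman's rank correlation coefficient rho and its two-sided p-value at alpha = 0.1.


Step 1: Rank x and y separately (midranks; no ties here).
rank(x): 4->3, 15->7, 12->6, 2->2, 16->8, 1->1, 6->4, 8->5
rank(y): 1->1, 5->3, 16->8, 2->2, 10->7, 6->4, 9->6, 8->5
Step 2: d_i = R_x(i) - R_y(i); compute d_i^2.
  (3-1)^2=4, (7-3)^2=16, (6-8)^2=4, (2-2)^2=0, (8-7)^2=1, (1-4)^2=9, (4-6)^2=4, (5-5)^2=0
sum(d^2) = 38.
Step 3: rho = 1 - 6*38 / (8*(8^2 - 1)) = 1 - 228/504 = 0.547619.
Step 4: Under H0, t = rho * sqrt((n-2)/(1-rho^2)) = 1.6031 ~ t(6).
Step 5: Two-sided p-value from the t-distribution with 6 df = 0.160026.
Step 6: alpha = 0.1. fail to reject H0.

rho = 0.5476, p = 0.160026, fail to reject H0 at alpha = 0.1.


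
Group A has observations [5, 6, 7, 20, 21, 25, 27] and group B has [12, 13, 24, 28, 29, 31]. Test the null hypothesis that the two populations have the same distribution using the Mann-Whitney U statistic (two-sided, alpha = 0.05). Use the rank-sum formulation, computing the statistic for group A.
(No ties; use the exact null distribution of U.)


Step 1: Combine and sort all 13 observations; assign midranks.
sorted (value, group): (5,X), (6,X), (7,X), (12,Y), (13,Y), (20,X), (21,X), (24,Y), (25,X), (27,X), (28,Y), (29,Y), (31,Y)
ranks: 5->1, 6->2, 7->3, 12->4, 13->5, 20->6, 21->7, 24->8, 25->9, 27->10, 28->11, 29->12, 31->13
Step 2: Rank sum for X: R1 = 1 + 2 + 3 + 6 + 7 + 9 + 10 = 38.
Step 3: U_X = R1 - n1(n1+1)/2 = 38 - 7*8/2 = 38 - 28 = 10.
       U_Y = n1*n2 - U_X = 42 - 10 = 32.
Step 4: No ties, so the exact null distribution of U (based on enumerating the C(13,7) = 1716 equally likely rank assignments) gives the two-sided p-value.
Step 5: p-value = 0.137529; compare to alpha = 0.05. fail to reject H0.

U_X = 10, p = 0.137529, fail to reject H0 at alpha = 0.05.


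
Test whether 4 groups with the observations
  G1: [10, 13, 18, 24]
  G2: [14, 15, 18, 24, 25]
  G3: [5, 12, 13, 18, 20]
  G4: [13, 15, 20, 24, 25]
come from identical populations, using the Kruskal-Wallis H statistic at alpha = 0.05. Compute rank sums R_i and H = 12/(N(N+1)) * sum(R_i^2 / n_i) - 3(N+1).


Step 1: Combine all N = 19 observations and assign midranks.
sorted (value, group, rank): (5,G3,1), (10,G1,2), (12,G3,3), (13,G1,5), (13,G3,5), (13,G4,5), (14,G2,7), (15,G2,8.5), (15,G4,8.5), (18,G1,11), (18,G2,11), (18,G3,11), (20,G3,13.5), (20,G4,13.5), (24,G1,16), (24,G2,16), (24,G4,16), (25,G2,18.5), (25,G4,18.5)
Step 2: Sum ranks within each group.
R_1 = 34 (n_1 = 4)
R_2 = 61 (n_2 = 5)
R_3 = 33.5 (n_3 = 5)
R_4 = 61.5 (n_4 = 5)
Step 3: H = 12/(N(N+1)) * sum(R_i^2/n_i) - 3(N+1)
     = 12/(19*20) * (34^2/4 + 61^2/5 + 33.5^2/5 + 61.5^2/5) - 3*20
     = 0.031579 * 2014.1 - 60
     = 3.603158.
Step 4: Ties present; correction factor C = 1 - 90/(19^3 - 19) = 0.986842. Corrected H = 3.603158 / 0.986842 = 3.651200.
Step 5: Under H0, H ~ chi^2(3); p-value = 0.301675.
Step 6: alpha = 0.05. fail to reject H0.

H = 3.6512, df = 3, p = 0.301675, fail to reject H0.


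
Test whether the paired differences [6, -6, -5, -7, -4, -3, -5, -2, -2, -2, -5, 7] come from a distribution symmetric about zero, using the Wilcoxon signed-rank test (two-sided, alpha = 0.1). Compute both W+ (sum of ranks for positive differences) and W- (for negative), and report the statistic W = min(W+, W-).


Step 1: Drop any zero differences (none here) and take |d_i|.
|d| = [6, 6, 5, 7, 4, 3, 5, 2, 2, 2, 5, 7]
Step 2: Midrank |d_i| (ties get averaged ranks).
ranks: |6|->9.5, |6|->9.5, |5|->7, |7|->11.5, |4|->5, |3|->4, |5|->7, |2|->2, |2|->2, |2|->2, |5|->7, |7|->11.5
Step 3: Attach original signs; sum ranks with positive sign and with negative sign.
W+ = 9.5 + 11.5 = 21
W- = 9.5 + 7 + 11.5 + 5 + 4 + 7 + 2 + 2 + 2 + 7 = 57
(Check: W+ + W- = 78 should equal n(n+1)/2 = 78.)
Step 4: Test statistic W = min(W+, W-) = 21.
Step 5: Ties in |d|, so use the tie-corrected normal approximation.
        E[W] = n(n+1)/4 = 12*13/4 = 39.
        Tie groups: |d|=2 (t=3), |d|=5 (t=3), |d|=6 (t=2), |d|=7 (t=2); sum(t^3 - t) = 60.
        Var[W] = n(n+1)(2n+1)/24 - sum(t^3-t)/48 = 3900/24 - 60/48 = 161.25.
        z = (W - E[W]) / sqrt(Var[W]) = (21 - 39) / 12.6984 = -1.4175.
        Two-sided p = 2*Phi(z) = 0.156337.
Step 6: alpha = 0.1. fail to reject H0.

W+ = 21, W- = 57, W = min = 21, p = 0.156337, fail to reject H0.


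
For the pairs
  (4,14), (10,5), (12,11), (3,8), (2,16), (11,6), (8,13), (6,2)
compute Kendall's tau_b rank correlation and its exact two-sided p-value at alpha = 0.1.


Step 1: Enumerate the 28 unordered pairs (i,j) with i<j and classify each by sign(x_j-x_i) * sign(y_j-y_i).
  (1,2):dx=+6,dy=-9->D; (1,3):dx=+8,dy=-3->D; (1,4):dx=-1,dy=-6->C; (1,5):dx=-2,dy=+2->D
  (1,6):dx=+7,dy=-8->D; (1,7):dx=+4,dy=-1->D; (1,8):dx=+2,dy=-12->D; (2,3):dx=+2,dy=+6->C
  (2,4):dx=-7,dy=+3->D; (2,5):dx=-8,dy=+11->D; (2,6):dx=+1,dy=+1->C; (2,7):dx=-2,dy=+8->D
  (2,8):dx=-4,dy=-3->C; (3,4):dx=-9,dy=-3->C; (3,5):dx=-10,dy=+5->D; (3,6):dx=-1,dy=-5->C
  (3,7):dx=-4,dy=+2->D; (3,8):dx=-6,dy=-9->C; (4,5):dx=-1,dy=+8->D; (4,6):dx=+8,dy=-2->D
  (4,7):dx=+5,dy=+5->C; (4,8):dx=+3,dy=-6->D; (5,6):dx=+9,dy=-10->D; (5,7):dx=+6,dy=-3->D
  (5,8):dx=+4,dy=-14->D; (6,7):dx=-3,dy=+7->D; (6,8):dx=-5,dy=-4->C; (7,8):dx=-2,dy=-11->C
Step 2: C = 10, D = 18, total pairs = 28.
Step 3: tau = (C - D)/(n(n-1)/2) = (10 - 18)/28 = -0.285714.
Step 4: Exact two-sided p-value (enumerate n! = 40320 permutations of y under H0): p = 0.398760.
Step 5: alpha = 0.1. fail to reject H0.

tau_b = -0.2857 (C=10, D=18), p = 0.398760, fail to reject H0.


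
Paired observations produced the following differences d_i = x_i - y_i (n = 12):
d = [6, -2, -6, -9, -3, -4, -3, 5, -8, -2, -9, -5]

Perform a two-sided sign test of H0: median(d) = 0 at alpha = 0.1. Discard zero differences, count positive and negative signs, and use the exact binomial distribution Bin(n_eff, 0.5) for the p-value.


Step 1: Discard zero differences. Original n = 12; n_eff = number of nonzero differences = 12.
Nonzero differences (with sign): +6, -2, -6, -9, -3, -4, -3, +5, -8, -2, -9, -5
Step 2: Count signs: positive = 2, negative = 10.
Step 3: Under H0: P(positive) = 0.5, so the number of positives S ~ Bin(12, 0.5).
Step 4: Two-sided exact p-value = sum of Bin(12,0.5) probabilities at or below the observed probability = 0.038574.
Step 5: alpha = 0.1. reject H0.

n_eff = 12, pos = 2, neg = 10, p = 0.038574, reject H0.


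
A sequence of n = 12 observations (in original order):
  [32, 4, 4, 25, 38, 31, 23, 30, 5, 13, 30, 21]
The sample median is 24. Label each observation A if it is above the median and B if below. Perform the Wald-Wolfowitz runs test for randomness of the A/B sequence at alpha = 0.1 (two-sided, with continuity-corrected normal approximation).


Step 1: Compute median = 24; label A = above, B = below.
Labels in order: ABBAAABABBAB  (n_A = 6, n_B = 6)
Step 2: Count runs R = 8.
Step 3: Under H0 (random ordering), E[R] = 2*n_A*n_B/(n_A+n_B) + 1 = 2*6*6/12 + 1 = 7.0000.
        Var[R] = 2*n_A*n_B*(2*n_A*n_B - n_A - n_B) / ((n_A+n_B)^2 * (n_A+n_B-1)) = 4320/1584 = 2.7273.
        SD[R] = 1.6514.
Step 4: Continuity-corrected z = (R - 0.5 - E[R]) / SD[R] = (8 - 0.5 - 7.0000) / 1.6514 = 0.3028.
Step 5: Two-sided p-value via normal approximation = 2*(1 - Phi(|z|)) = 0.762069.
Step 6: alpha = 0.1. fail to reject H0.

R = 8, z = 0.3028, p = 0.762069, fail to reject H0.


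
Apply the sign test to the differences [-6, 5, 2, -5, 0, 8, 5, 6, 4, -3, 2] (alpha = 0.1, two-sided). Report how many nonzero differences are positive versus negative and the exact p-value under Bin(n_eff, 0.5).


Step 1: Discard zero differences. Original n = 11; n_eff = number of nonzero differences = 10.
Nonzero differences (with sign): -6, +5, +2, -5, +8, +5, +6, +4, -3, +2
Step 2: Count signs: positive = 7, negative = 3.
Step 3: Under H0: P(positive) = 0.5, so the number of positives S ~ Bin(10, 0.5).
Step 4: Two-sided exact p-value = sum of Bin(10,0.5) probabilities at or below the observed probability = 0.343750.
Step 5: alpha = 0.1. fail to reject H0.

n_eff = 10, pos = 7, neg = 3, p = 0.343750, fail to reject H0.


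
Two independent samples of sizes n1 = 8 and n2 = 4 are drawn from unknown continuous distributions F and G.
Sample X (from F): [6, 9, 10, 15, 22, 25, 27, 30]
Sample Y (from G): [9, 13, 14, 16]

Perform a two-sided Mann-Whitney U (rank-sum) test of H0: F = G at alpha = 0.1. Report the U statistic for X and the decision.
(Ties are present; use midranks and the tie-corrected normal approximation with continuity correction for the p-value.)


Step 1: Combine and sort all 12 observations; assign midranks.
sorted (value, group): (6,X), (9,X), (9,Y), (10,X), (13,Y), (14,Y), (15,X), (16,Y), (22,X), (25,X), (27,X), (30,X)
ranks: 6->1, 9->2.5, 9->2.5, 10->4, 13->5, 14->6, 15->7, 16->8, 22->9, 25->10, 27->11, 30->12
Step 2: Rank sum for X: R1 = 1 + 2.5 + 4 + 7 + 9 + 10 + 11 + 12 = 56.5.
Step 3: U_X = R1 - n1(n1+1)/2 = 56.5 - 8*9/2 = 56.5 - 36 = 20.5.
       U_Y = n1*n2 - U_X = 32 - 20.5 = 11.5.
Step 4: Ties are present, so use the tie-corrected normal approximation (with continuity correction) for the p-value.
Step 5: p-value = 0.496152; compare to alpha = 0.1. fail to reject H0.

U_X = 20.5, p = 0.496152, fail to reject H0 at alpha = 0.1.


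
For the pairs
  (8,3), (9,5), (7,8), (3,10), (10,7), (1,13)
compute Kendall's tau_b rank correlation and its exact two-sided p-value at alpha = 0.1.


Step 1: Enumerate the 15 unordered pairs (i,j) with i<j and classify each by sign(x_j-x_i) * sign(y_j-y_i).
  (1,2):dx=+1,dy=+2->C; (1,3):dx=-1,dy=+5->D; (1,4):dx=-5,dy=+7->D; (1,5):dx=+2,dy=+4->C
  (1,6):dx=-7,dy=+10->D; (2,3):dx=-2,dy=+3->D; (2,4):dx=-6,dy=+5->D; (2,5):dx=+1,dy=+2->C
  (2,6):dx=-8,dy=+8->D; (3,4):dx=-4,dy=+2->D; (3,5):dx=+3,dy=-1->D; (3,6):dx=-6,dy=+5->D
  (4,5):dx=+7,dy=-3->D; (4,6):dx=-2,dy=+3->D; (5,6):dx=-9,dy=+6->D
Step 2: C = 3, D = 12, total pairs = 15.
Step 3: tau = (C - D)/(n(n-1)/2) = (3 - 12)/15 = -0.600000.
Step 4: Exact two-sided p-value (enumerate n! = 720 permutations of y under H0): p = 0.136111.
Step 5: alpha = 0.1. fail to reject H0.

tau_b = -0.6000 (C=3, D=12), p = 0.136111, fail to reject H0.


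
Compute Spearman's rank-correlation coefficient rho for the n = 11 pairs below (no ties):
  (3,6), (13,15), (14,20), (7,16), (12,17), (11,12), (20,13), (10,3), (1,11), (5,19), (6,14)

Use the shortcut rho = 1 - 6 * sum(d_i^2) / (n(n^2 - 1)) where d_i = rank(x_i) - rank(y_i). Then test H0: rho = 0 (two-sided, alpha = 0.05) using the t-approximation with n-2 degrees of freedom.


Step 1: Rank x and y separately (midranks; no ties here).
rank(x): 3->2, 13->9, 14->10, 7->5, 12->8, 11->7, 20->11, 10->6, 1->1, 5->3, 6->4
rank(y): 6->2, 15->7, 20->11, 16->8, 17->9, 12->4, 13->5, 3->1, 11->3, 19->10, 14->6
Step 2: d_i = R_x(i) - R_y(i); compute d_i^2.
  (2-2)^2=0, (9-7)^2=4, (10-11)^2=1, (5-8)^2=9, (8-9)^2=1, (7-4)^2=9, (11-5)^2=36, (6-1)^2=25, (1-3)^2=4, (3-10)^2=49, (4-6)^2=4
sum(d^2) = 142.
Step 3: rho = 1 - 6*142 / (11*(11^2 - 1)) = 1 - 852/1320 = 0.354545.
Step 4: Under H0, t = rho * sqrt((n-2)/(1-rho^2)) = 1.1375 ~ t(9).
Step 5: Two-sided p-value from the t-distribution with 9 df = 0.284693.
Step 6: alpha = 0.05. fail to reject H0.

rho = 0.3545, p = 0.284693, fail to reject H0 at alpha = 0.05.


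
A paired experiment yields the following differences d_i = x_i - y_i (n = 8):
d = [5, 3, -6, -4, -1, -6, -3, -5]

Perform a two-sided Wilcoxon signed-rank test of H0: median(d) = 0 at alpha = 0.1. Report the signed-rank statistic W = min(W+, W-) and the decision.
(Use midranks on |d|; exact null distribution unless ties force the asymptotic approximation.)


Step 1: Drop any zero differences (none here) and take |d_i|.
|d| = [5, 3, 6, 4, 1, 6, 3, 5]
Step 2: Midrank |d_i| (ties get averaged ranks).
ranks: |5|->5.5, |3|->2.5, |6|->7.5, |4|->4, |1|->1, |6|->7.5, |3|->2.5, |5|->5.5
Step 3: Attach original signs; sum ranks with positive sign and with negative sign.
W+ = 5.5 + 2.5 = 8
W- = 7.5 + 4 + 1 + 7.5 + 2.5 + 5.5 = 28
(Check: W+ + W- = 36 should equal n(n+1)/2 = 36.)
Step 4: Test statistic W = min(W+, W-) = 8.
Step 5: Ties in |d|, so use the tie-corrected normal approximation.
        E[W] = n(n+1)/4 = 8*9/4 = 18.
        Tie groups: |d|=3 (t=2), |d|=5 (t=2), |d|=6 (t=2); sum(t^3 - t) = 18.
        Var[W] = n(n+1)(2n+1)/24 - sum(t^3-t)/48 = 1224/24 - 18/48 = 50.625.
        z = (W - E[W]) / sqrt(Var[W]) = (8 - 18) / 7.1151 = -1.4055.
        Two-sided p = 2*Phi(z) = 0.159886.
Step 6: alpha = 0.1. fail to reject H0.

W+ = 8, W- = 28, W = min = 8, p = 0.159886, fail to reject H0.


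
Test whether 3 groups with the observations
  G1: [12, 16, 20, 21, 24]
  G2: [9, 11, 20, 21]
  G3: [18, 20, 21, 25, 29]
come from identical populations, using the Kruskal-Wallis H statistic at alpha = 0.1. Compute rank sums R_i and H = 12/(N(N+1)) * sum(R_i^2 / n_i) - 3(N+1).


Step 1: Combine all N = 14 observations and assign midranks.
sorted (value, group, rank): (9,G2,1), (11,G2,2), (12,G1,3), (16,G1,4), (18,G3,5), (20,G1,7), (20,G2,7), (20,G3,7), (21,G1,10), (21,G2,10), (21,G3,10), (24,G1,12), (25,G3,13), (29,G3,14)
Step 2: Sum ranks within each group.
R_1 = 36 (n_1 = 5)
R_2 = 20 (n_2 = 4)
R_3 = 49 (n_3 = 5)
Step 3: H = 12/(N(N+1)) * sum(R_i^2/n_i) - 3(N+1)
     = 12/(14*15) * (36^2/5 + 20^2/4 + 49^2/5) - 3*15
     = 0.057143 * 839.4 - 45
     = 2.965714.
Step 4: Ties present; correction factor C = 1 - 48/(14^3 - 14) = 0.982418. Corrected H = 2.965714 / 0.982418 = 3.018792.
Step 5: Under H0, H ~ chi^2(2); p-value = 0.221043.
Step 6: alpha = 0.1. fail to reject H0.

H = 3.0188, df = 2, p = 0.221043, fail to reject H0.


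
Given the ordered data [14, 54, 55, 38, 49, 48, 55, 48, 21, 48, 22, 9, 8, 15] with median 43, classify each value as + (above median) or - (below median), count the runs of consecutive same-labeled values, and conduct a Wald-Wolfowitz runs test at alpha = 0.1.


Step 1: Compute median = 43; label A = above, B = below.
Labels in order: BAABAAAABABBBB  (n_A = 7, n_B = 7)
Step 2: Count runs R = 7.
Step 3: Under H0 (random ordering), E[R] = 2*n_A*n_B/(n_A+n_B) + 1 = 2*7*7/14 + 1 = 8.0000.
        Var[R] = 2*n_A*n_B*(2*n_A*n_B - n_A - n_B) / ((n_A+n_B)^2 * (n_A+n_B-1)) = 8232/2548 = 3.2308.
        SD[R] = 1.7974.
Step 4: Continuity-corrected z = (R + 0.5 - E[R]) / SD[R] = (7 + 0.5 - 8.0000) / 1.7974 = -0.2782.
Step 5: Two-sided p-value via normal approximation = 2*(1 - Phi(|z|)) = 0.780879.
Step 6: alpha = 0.1. fail to reject H0.

R = 7, z = -0.2782, p = 0.780879, fail to reject H0.


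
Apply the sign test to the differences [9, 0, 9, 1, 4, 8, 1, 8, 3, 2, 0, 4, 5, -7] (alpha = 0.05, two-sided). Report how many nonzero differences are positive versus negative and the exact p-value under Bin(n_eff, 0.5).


Step 1: Discard zero differences. Original n = 14; n_eff = number of nonzero differences = 12.
Nonzero differences (with sign): +9, +9, +1, +4, +8, +1, +8, +3, +2, +4, +5, -7
Step 2: Count signs: positive = 11, negative = 1.
Step 3: Under H0: P(positive) = 0.5, so the number of positives S ~ Bin(12, 0.5).
Step 4: Two-sided exact p-value = sum of Bin(12,0.5) probabilities at or below the observed probability = 0.006348.
Step 5: alpha = 0.05. reject H0.

n_eff = 12, pos = 11, neg = 1, p = 0.006348, reject H0.


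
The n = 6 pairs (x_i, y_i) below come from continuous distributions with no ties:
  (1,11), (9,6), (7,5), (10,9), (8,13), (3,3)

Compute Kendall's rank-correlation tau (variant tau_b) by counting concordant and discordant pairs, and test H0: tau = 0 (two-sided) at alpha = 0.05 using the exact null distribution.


Step 1: Enumerate the 15 unordered pairs (i,j) with i<j and classify each by sign(x_j-x_i) * sign(y_j-y_i).
  (1,2):dx=+8,dy=-5->D; (1,3):dx=+6,dy=-6->D; (1,4):dx=+9,dy=-2->D; (1,5):dx=+7,dy=+2->C
  (1,6):dx=+2,dy=-8->D; (2,3):dx=-2,dy=-1->C; (2,4):dx=+1,dy=+3->C; (2,5):dx=-1,dy=+7->D
  (2,6):dx=-6,dy=-3->C; (3,4):dx=+3,dy=+4->C; (3,5):dx=+1,dy=+8->C; (3,6):dx=-4,dy=-2->C
  (4,5):dx=-2,dy=+4->D; (4,6):dx=-7,dy=-6->C; (5,6):dx=-5,dy=-10->C
Step 2: C = 9, D = 6, total pairs = 15.
Step 3: tau = (C - D)/(n(n-1)/2) = (9 - 6)/15 = 0.200000.
Step 4: Exact two-sided p-value (enumerate n! = 720 permutations of y under H0): p = 0.719444.
Step 5: alpha = 0.05. fail to reject H0.

tau_b = 0.2000 (C=9, D=6), p = 0.719444, fail to reject H0.


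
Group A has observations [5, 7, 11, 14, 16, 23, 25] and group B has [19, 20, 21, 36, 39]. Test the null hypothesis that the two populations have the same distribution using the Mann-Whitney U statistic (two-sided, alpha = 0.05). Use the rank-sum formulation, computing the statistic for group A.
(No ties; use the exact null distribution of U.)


Step 1: Combine and sort all 12 observations; assign midranks.
sorted (value, group): (5,X), (7,X), (11,X), (14,X), (16,X), (19,Y), (20,Y), (21,Y), (23,X), (25,X), (36,Y), (39,Y)
ranks: 5->1, 7->2, 11->3, 14->4, 16->5, 19->6, 20->7, 21->8, 23->9, 25->10, 36->11, 39->12
Step 2: Rank sum for X: R1 = 1 + 2 + 3 + 4 + 5 + 9 + 10 = 34.
Step 3: U_X = R1 - n1(n1+1)/2 = 34 - 7*8/2 = 34 - 28 = 6.
       U_Y = n1*n2 - U_X = 35 - 6 = 29.
Step 4: No ties, so the exact null distribution of U (based on enumerating the C(12,7) = 792 equally likely rank assignments) gives the two-sided p-value.
Step 5: p-value = 0.073232; compare to alpha = 0.05. fail to reject H0.

U_X = 6, p = 0.073232, fail to reject H0 at alpha = 0.05.


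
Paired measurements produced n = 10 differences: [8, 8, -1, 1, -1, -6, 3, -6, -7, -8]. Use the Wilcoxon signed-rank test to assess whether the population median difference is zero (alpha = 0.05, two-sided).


Step 1: Drop any zero differences (none here) and take |d_i|.
|d| = [8, 8, 1, 1, 1, 6, 3, 6, 7, 8]
Step 2: Midrank |d_i| (ties get averaged ranks).
ranks: |8|->9, |8|->9, |1|->2, |1|->2, |1|->2, |6|->5.5, |3|->4, |6|->5.5, |7|->7, |8|->9
Step 3: Attach original signs; sum ranks with positive sign and with negative sign.
W+ = 9 + 9 + 2 + 4 = 24
W- = 2 + 2 + 5.5 + 5.5 + 7 + 9 = 31
(Check: W+ + W- = 55 should equal n(n+1)/2 = 55.)
Step 4: Test statistic W = min(W+, W-) = 24.
Step 5: Ties in |d|, so use the tie-corrected normal approximation.
        E[W] = n(n+1)/4 = 10*11/4 = 27.5.
        Tie groups: |d|=1 (t=3), |d|=6 (t=2), |d|=8 (t=3); sum(t^3 - t) = 54.
        Var[W] = n(n+1)(2n+1)/24 - sum(t^3-t)/48 = 2310/24 - 54/48 = 95.125.
        z = (W - E[W]) / sqrt(Var[W]) = (24 - 27.5) / 9.7532 = -0.3589.
        Two-sided p = 2*Phi(z) = 0.719703.
Step 6: alpha = 0.05. fail to reject H0.

W+ = 24, W- = 31, W = min = 24, p = 0.719703, fail to reject H0.


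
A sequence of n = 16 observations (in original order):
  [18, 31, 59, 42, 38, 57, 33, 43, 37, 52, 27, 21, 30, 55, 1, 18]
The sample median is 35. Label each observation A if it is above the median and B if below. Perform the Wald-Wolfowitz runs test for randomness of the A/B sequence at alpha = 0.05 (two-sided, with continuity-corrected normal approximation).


Step 1: Compute median = 35; label A = above, B = below.
Labels in order: BBAAAABAAABBBABB  (n_A = 8, n_B = 8)
Step 2: Count runs R = 7.
Step 3: Under H0 (random ordering), E[R] = 2*n_A*n_B/(n_A+n_B) + 1 = 2*8*8/16 + 1 = 9.0000.
        Var[R] = 2*n_A*n_B*(2*n_A*n_B - n_A - n_B) / ((n_A+n_B)^2 * (n_A+n_B-1)) = 14336/3840 = 3.7333.
        SD[R] = 1.9322.
Step 4: Continuity-corrected z = (R + 0.5 - E[R]) / SD[R] = (7 + 0.5 - 9.0000) / 1.9322 = -0.7763.
Step 5: Two-sided p-value via normal approximation = 2*(1 - Phi(|z|)) = 0.437558.
Step 6: alpha = 0.05. fail to reject H0.

R = 7, z = -0.7763, p = 0.437558, fail to reject H0.


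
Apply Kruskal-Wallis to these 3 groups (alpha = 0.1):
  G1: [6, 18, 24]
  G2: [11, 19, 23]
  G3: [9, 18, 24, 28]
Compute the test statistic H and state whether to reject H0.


Step 1: Combine all N = 10 observations and assign midranks.
sorted (value, group, rank): (6,G1,1), (9,G3,2), (11,G2,3), (18,G1,4.5), (18,G3,4.5), (19,G2,6), (23,G2,7), (24,G1,8.5), (24,G3,8.5), (28,G3,10)
Step 2: Sum ranks within each group.
R_1 = 14 (n_1 = 3)
R_2 = 16 (n_2 = 3)
R_3 = 25 (n_3 = 4)
Step 3: H = 12/(N(N+1)) * sum(R_i^2/n_i) - 3(N+1)
     = 12/(10*11) * (14^2/3 + 16^2/3 + 25^2/4) - 3*11
     = 0.109091 * 306.917 - 33
     = 0.481818.
Step 4: Ties present; correction factor C = 1 - 12/(10^3 - 10) = 0.987879. Corrected H = 0.481818 / 0.987879 = 0.487730.
Step 5: Under H0, H ~ chi^2(2); p-value = 0.783593.
Step 6: alpha = 0.1. fail to reject H0.

H = 0.4877, df = 2, p = 0.783593, fail to reject H0.


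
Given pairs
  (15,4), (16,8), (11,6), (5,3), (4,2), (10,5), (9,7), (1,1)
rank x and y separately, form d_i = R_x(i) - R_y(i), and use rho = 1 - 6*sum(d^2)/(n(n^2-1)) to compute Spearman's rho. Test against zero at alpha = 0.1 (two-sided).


Step 1: Rank x and y separately (midranks; no ties here).
rank(x): 15->7, 16->8, 11->6, 5->3, 4->2, 10->5, 9->4, 1->1
rank(y): 4->4, 8->8, 6->6, 3->3, 2->2, 5->5, 7->7, 1->1
Step 2: d_i = R_x(i) - R_y(i); compute d_i^2.
  (7-4)^2=9, (8-8)^2=0, (6-6)^2=0, (3-3)^2=0, (2-2)^2=0, (5-5)^2=0, (4-7)^2=9, (1-1)^2=0
sum(d^2) = 18.
Step 3: rho = 1 - 6*18 / (8*(8^2 - 1)) = 1 - 108/504 = 0.785714.
Step 4: Under H0, t = rho * sqrt((n-2)/(1-rho^2)) = 3.1113 ~ t(6).
Step 5: Two-sided p-value from the t-distribution with 6 df = 0.020815.
Step 6: alpha = 0.1. reject H0.

rho = 0.7857, p = 0.020815, reject H0 at alpha = 0.1.


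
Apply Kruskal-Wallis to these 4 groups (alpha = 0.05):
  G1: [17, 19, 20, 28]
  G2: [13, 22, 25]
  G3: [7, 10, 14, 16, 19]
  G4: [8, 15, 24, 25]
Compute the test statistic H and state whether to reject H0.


Step 1: Combine all N = 16 observations and assign midranks.
sorted (value, group, rank): (7,G3,1), (8,G4,2), (10,G3,3), (13,G2,4), (14,G3,5), (15,G4,6), (16,G3,7), (17,G1,8), (19,G1,9.5), (19,G3,9.5), (20,G1,11), (22,G2,12), (24,G4,13), (25,G2,14.5), (25,G4,14.5), (28,G1,16)
Step 2: Sum ranks within each group.
R_1 = 44.5 (n_1 = 4)
R_2 = 30.5 (n_2 = 3)
R_3 = 25.5 (n_3 = 5)
R_4 = 35.5 (n_4 = 4)
Step 3: H = 12/(N(N+1)) * sum(R_i^2/n_i) - 3(N+1)
     = 12/(16*17) * (44.5^2/4 + 30.5^2/3 + 25.5^2/5 + 35.5^2/4) - 3*17
     = 0.044118 * 1250.26 - 51
     = 4.158456.
Step 4: Ties present; correction factor C = 1 - 12/(16^3 - 16) = 0.997059. Corrected H = 4.158456 / 0.997059 = 4.170723.
Step 5: Under H0, H ~ chi^2(3); p-value = 0.243609.
Step 6: alpha = 0.05. fail to reject H0.

H = 4.1707, df = 3, p = 0.243609, fail to reject H0.


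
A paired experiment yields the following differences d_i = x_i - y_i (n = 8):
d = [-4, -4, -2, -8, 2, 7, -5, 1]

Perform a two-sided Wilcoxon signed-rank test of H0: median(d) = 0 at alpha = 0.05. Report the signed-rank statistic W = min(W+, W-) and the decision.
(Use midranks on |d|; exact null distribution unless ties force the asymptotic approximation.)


Step 1: Drop any zero differences (none here) and take |d_i|.
|d| = [4, 4, 2, 8, 2, 7, 5, 1]
Step 2: Midrank |d_i| (ties get averaged ranks).
ranks: |4|->4.5, |4|->4.5, |2|->2.5, |8|->8, |2|->2.5, |7|->7, |5|->6, |1|->1
Step 3: Attach original signs; sum ranks with positive sign and with negative sign.
W+ = 2.5 + 7 + 1 = 10.5
W- = 4.5 + 4.5 + 2.5 + 8 + 6 = 25.5
(Check: W+ + W- = 36 should equal n(n+1)/2 = 36.)
Step 4: Test statistic W = min(W+, W-) = 10.5.
Step 5: Ties in |d|, so use the tie-corrected normal approximation.
        E[W] = n(n+1)/4 = 8*9/4 = 18.
        Tie groups: |d|=2 (t=2), |d|=4 (t=2); sum(t^3 - t) = 12.
        Var[W] = n(n+1)(2n+1)/24 - sum(t^3-t)/48 = 1224/24 - 12/48 = 50.75.
        z = (W - E[W]) / sqrt(Var[W]) = (10.5 - 18) / 7.1239 = -1.0528.
        Two-sided p = 2*Phi(z) = 0.292436.
Step 6: alpha = 0.05. fail to reject H0.

W+ = 10.5, W- = 25.5, W = min = 10.5, p = 0.292436, fail to reject H0.


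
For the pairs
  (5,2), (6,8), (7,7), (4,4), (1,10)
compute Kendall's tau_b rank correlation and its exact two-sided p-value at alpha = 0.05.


Step 1: Enumerate the 10 unordered pairs (i,j) with i<j and classify each by sign(x_j-x_i) * sign(y_j-y_i).
  (1,2):dx=+1,dy=+6->C; (1,3):dx=+2,dy=+5->C; (1,4):dx=-1,dy=+2->D; (1,5):dx=-4,dy=+8->D
  (2,3):dx=+1,dy=-1->D; (2,4):dx=-2,dy=-4->C; (2,5):dx=-5,dy=+2->D; (3,4):dx=-3,dy=-3->C
  (3,5):dx=-6,dy=+3->D; (4,5):dx=-3,dy=+6->D
Step 2: C = 4, D = 6, total pairs = 10.
Step 3: tau = (C - D)/(n(n-1)/2) = (4 - 6)/10 = -0.200000.
Step 4: Exact two-sided p-value (enumerate n! = 120 permutations of y under H0): p = 0.816667.
Step 5: alpha = 0.05. fail to reject H0.

tau_b = -0.2000 (C=4, D=6), p = 0.816667, fail to reject H0.


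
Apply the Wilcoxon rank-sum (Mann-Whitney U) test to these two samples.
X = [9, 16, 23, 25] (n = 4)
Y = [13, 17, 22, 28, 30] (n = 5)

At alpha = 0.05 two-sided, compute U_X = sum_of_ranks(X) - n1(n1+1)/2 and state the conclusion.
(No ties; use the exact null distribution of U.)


Step 1: Combine and sort all 9 observations; assign midranks.
sorted (value, group): (9,X), (13,Y), (16,X), (17,Y), (22,Y), (23,X), (25,X), (28,Y), (30,Y)
ranks: 9->1, 13->2, 16->3, 17->4, 22->5, 23->6, 25->7, 28->8, 30->9
Step 2: Rank sum for X: R1 = 1 + 3 + 6 + 7 = 17.
Step 3: U_X = R1 - n1(n1+1)/2 = 17 - 4*5/2 = 17 - 10 = 7.
       U_Y = n1*n2 - U_X = 20 - 7 = 13.
Step 4: No ties, so the exact null distribution of U (based on enumerating the C(9,4) = 126 equally likely rank assignments) gives the two-sided p-value.
Step 5: p-value = 0.555556; compare to alpha = 0.05. fail to reject H0.

U_X = 7, p = 0.555556, fail to reject H0 at alpha = 0.05.


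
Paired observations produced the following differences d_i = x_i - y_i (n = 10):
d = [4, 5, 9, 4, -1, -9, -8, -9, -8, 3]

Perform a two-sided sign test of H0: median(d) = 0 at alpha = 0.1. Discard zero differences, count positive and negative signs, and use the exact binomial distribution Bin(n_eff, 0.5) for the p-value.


Step 1: Discard zero differences. Original n = 10; n_eff = number of nonzero differences = 10.
Nonzero differences (with sign): +4, +5, +9, +4, -1, -9, -8, -9, -8, +3
Step 2: Count signs: positive = 5, negative = 5.
Step 3: Under H0: P(positive) = 0.5, so the number of positives S ~ Bin(10, 0.5).
Step 4: Two-sided exact p-value = sum of Bin(10,0.5) probabilities at or below the observed probability = 1.000000.
Step 5: alpha = 0.1. fail to reject H0.

n_eff = 10, pos = 5, neg = 5, p = 1.000000, fail to reject H0.


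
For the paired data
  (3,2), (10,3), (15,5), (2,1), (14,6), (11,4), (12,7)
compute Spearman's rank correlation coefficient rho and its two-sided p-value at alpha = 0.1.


Step 1: Rank x and y separately (midranks; no ties here).
rank(x): 3->2, 10->3, 15->7, 2->1, 14->6, 11->4, 12->5
rank(y): 2->2, 3->3, 5->5, 1->1, 6->6, 4->4, 7->7
Step 2: d_i = R_x(i) - R_y(i); compute d_i^2.
  (2-2)^2=0, (3-3)^2=0, (7-5)^2=4, (1-1)^2=0, (6-6)^2=0, (4-4)^2=0, (5-7)^2=4
sum(d^2) = 8.
Step 3: rho = 1 - 6*8 / (7*(7^2 - 1)) = 1 - 48/336 = 0.857143.
Step 4: Under H0, t = rho * sqrt((n-2)/(1-rho^2)) = 3.7210 ~ t(5).
Step 5: Two-sided p-value from the t-distribution with 5 df = 0.013697.
Step 6: alpha = 0.1. reject H0.

rho = 0.8571, p = 0.013697, reject H0 at alpha = 0.1.


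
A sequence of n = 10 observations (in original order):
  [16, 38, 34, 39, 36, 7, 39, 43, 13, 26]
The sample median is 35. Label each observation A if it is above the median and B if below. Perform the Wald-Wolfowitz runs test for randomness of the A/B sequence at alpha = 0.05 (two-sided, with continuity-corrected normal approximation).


Step 1: Compute median = 35; label A = above, B = below.
Labels in order: BABAABAABB  (n_A = 5, n_B = 5)
Step 2: Count runs R = 7.
Step 3: Under H0 (random ordering), E[R] = 2*n_A*n_B/(n_A+n_B) + 1 = 2*5*5/10 + 1 = 6.0000.
        Var[R] = 2*n_A*n_B*(2*n_A*n_B - n_A - n_B) / ((n_A+n_B)^2 * (n_A+n_B-1)) = 2000/900 = 2.2222.
        SD[R] = 1.4907.
Step 4: Continuity-corrected z = (R - 0.5 - E[R]) / SD[R] = (7 - 0.5 - 6.0000) / 1.4907 = 0.3354.
Step 5: Two-sided p-value via normal approximation = 2*(1 - Phi(|z|)) = 0.737316.
Step 6: alpha = 0.05. fail to reject H0.

R = 7, z = 0.3354, p = 0.737316, fail to reject H0.


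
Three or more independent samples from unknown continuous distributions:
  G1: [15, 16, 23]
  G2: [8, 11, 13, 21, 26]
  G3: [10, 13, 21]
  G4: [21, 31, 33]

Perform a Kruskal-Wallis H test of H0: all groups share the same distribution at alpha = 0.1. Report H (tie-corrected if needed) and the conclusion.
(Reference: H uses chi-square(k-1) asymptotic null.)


Step 1: Combine all N = 14 observations and assign midranks.
sorted (value, group, rank): (8,G2,1), (10,G3,2), (11,G2,3), (13,G2,4.5), (13,G3,4.5), (15,G1,6), (16,G1,7), (21,G2,9), (21,G3,9), (21,G4,9), (23,G1,11), (26,G2,12), (31,G4,13), (33,G4,14)
Step 2: Sum ranks within each group.
R_1 = 24 (n_1 = 3)
R_2 = 29.5 (n_2 = 5)
R_3 = 15.5 (n_3 = 3)
R_4 = 36 (n_4 = 3)
Step 3: H = 12/(N(N+1)) * sum(R_i^2/n_i) - 3(N+1)
     = 12/(14*15) * (24^2/3 + 29.5^2/5 + 15.5^2/3 + 36^2/3) - 3*15
     = 0.057143 * 878.133 - 45
     = 5.179048.
Step 4: Ties present; correction factor C = 1 - 30/(14^3 - 14) = 0.989011. Corrected H = 5.179048 / 0.989011 = 5.236593.
Step 5: Under H0, H ~ chi^2(3); p-value = 0.155270.
Step 6: alpha = 0.1. fail to reject H0.

H = 5.2366, df = 3, p = 0.155270, fail to reject H0.


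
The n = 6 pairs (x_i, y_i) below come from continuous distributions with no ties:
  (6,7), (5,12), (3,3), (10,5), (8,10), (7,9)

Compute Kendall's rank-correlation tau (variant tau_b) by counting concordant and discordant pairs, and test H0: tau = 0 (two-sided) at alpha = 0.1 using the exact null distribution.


Step 1: Enumerate the 15 unordered pairs (i,j) with i<j and classify each by sign(x_j-x_i) * sign(y_j-y_i).
  (1,2):dx=-1,dy=+5->D; (1,3):dx=-3,dy=-4->C; (1,4):dx=+4,dy=-2->D; (1,5):dx=+2,dy=+3->C
  (1,6):dx=+1,dy=+2->C; (2,3):dx=-2,dy=-9->C; (2,4):dx=+5,dy=-7->D; (2,5):dx=+3,dy=-2->D
  (2,6):dx=+2,dy=-3->D; (3,4):dx=+7,dy=+2->C; (3,5):dx=+5,dy=+7->C; (3,6):dx=+4,dy=+6->C
  (4,5):dx=-2,dy=+5->D; (4,6):dx=-3,dy=+4->D; (5,6):dx=-1,dy=-1->C
Step 2: C = 8, D = 7, total pairs = 15.
Step 3: tau = (C - D)/(n(n-1)/2) = (8 - 7)/15 = 0.066667.
Step 4: Exact two-sided p-value (enumerate n! = 720 permutations of y under H0): p = 1.000000.
Step 5: alpha = 0.1. fail to reject H0.

tau_b = 0.0667 (C=8, D=7), p = 1.000000, fail to reject H0.


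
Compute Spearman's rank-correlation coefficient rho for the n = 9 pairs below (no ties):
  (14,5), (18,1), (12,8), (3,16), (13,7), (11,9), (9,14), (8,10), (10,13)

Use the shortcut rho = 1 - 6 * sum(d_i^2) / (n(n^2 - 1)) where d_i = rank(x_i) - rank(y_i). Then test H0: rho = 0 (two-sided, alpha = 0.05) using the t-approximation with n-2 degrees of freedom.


Step 1: Rank x and y separately (midranks; no ties here).
rank(x): 14->8, 18->9, 12->6, 3->1, 13->7, 11->5, 9->3, 8->2, 10->4
rank(y): 5->2, 1->1, 8->4, 16->9, 7->3, 9->5, 14->8, 10->6, 13->7
Step 2: d_i = R_x(i) - R_y(i); compute d_i^2.
  (8-2)^2=36, (9-1)^2=64, (6-4)^2=4, (1-9)^2=64, (7-3)^2=16, (5-5)^2=0, (3-8)^2=25, (2-6)^2=16, (4-7)^2=9
sum(d^2) = 234.
Step 3: rho = 1 - 6*234 / (9*(9^2 - 1)) = 1 - 1404/720 = -0.950000.
Step 4: Under H0, t = rho * sqrt((n-2)/(1-rho^2)) = -8.0495 ~ t(7).
Step 5: Two-sided p-value from the t-distribution with 7 df = 0.000088.
Step 6: alpha = 0.05. reject H0.

rho = -0.9500, p = 0.000088, reject H0 at alpha = 0.05.


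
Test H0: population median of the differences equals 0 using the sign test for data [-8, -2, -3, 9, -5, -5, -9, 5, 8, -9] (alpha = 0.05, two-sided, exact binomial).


Step 1: Discard zero differences. Original n = 10; n_eff = number of nonzero differences = 10.
Nonzero differences (with sign): -8, -2, -3, +9, -5, -5, -9, +5, +8, -9
Step 2: Count signs: positive = 3, negative = 7.
Step 3: Under H0: P(positive) = 0.5, so the number of positives S ~ Bin(10, 0.5).
Step 4: Two-sided exact p-value = sum of Bin(10,0.5) probabilities at or below the observed probability = 0.343750.
Step 5: alpha = 0.05. fail to reject H0.

n_eff = 10, pos = 3, neg = 7, p = 0.343750, fail to reject H0.


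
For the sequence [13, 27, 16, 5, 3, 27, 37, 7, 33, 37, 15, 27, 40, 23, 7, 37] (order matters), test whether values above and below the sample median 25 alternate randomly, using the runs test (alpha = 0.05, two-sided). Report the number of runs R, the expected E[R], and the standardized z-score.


Step 1: Compute median = 25; label A = above, B = below.
Labels in order: BABBBAABAABAABBA  (n_A = 8, n_B = 8)
Step 2: Count runs R = 10.
Step 3: Under H0 (random ordering), E[R] = 2*n_A*n_B/(n_A+n_B) + 1 = 2*8*8/16 + 1 = 9.0000.
        Var[R] = 2*n_A*n_B*(2*n_A*n_B - n_A - n_B) / ((n_A+n_B)^2 * (n_A+n_B-1)) = 14336/3840 = 3.7333.
        SD[R] = 1.9322.
Step 4: Continuity-corrected z = (R - 0.5 - E[R]) / SD[R] = (10 - 0.5 - 9.0000) / 1.9322 = 0.2588.
Step 5: Two-sided p-value via normal approximation = 2*(1 - Phi(|z|)) = 0.795809.
Step 6: alpha = 0.05. fail to reject H0.

R = 10, z = 0.2588, p = 0.795809, fail to reject H0.


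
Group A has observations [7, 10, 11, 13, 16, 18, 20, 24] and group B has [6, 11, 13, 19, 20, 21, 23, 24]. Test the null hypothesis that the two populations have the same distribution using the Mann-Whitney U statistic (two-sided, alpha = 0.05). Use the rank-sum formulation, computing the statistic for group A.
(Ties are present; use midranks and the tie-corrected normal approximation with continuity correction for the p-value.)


Step 1: Combine and sort all 16 observations; assign midranks.
sorted (value, group): (6,Y), (7,X), (10,X), (11,X), (11,Y), (13,X), (13,Y), (16,X), (18,X), (19,Y), (20,X), (20,Y), (21,Y), (23,Y), (24,X), (24,Y)
ranks: 6->1, 7->2, 10->3, 11->4.5, 11->4.5, 13->6.5, 13->6.5, 16->8, 18->9, 19->10, 20->11.5, 20->11.5, 21->13, 23->14, 24->15.5, 24->15.5
Step 2: Rank sum for X: R1 = 2 + 3 + 4.5 + 6.5 + 8 + 9 + 11.5 + 15.5 = 60.
Step 3: U_X = R1 - n1(n1+1)/2 = 60 - 8*9/2 = 60 - 36 = 24.
       U_Y = n1*n2 - U_X = 64 - 24 = 40.
Step 4: Ties are present, so use the tie-corrected normal approximation (with continuity correction) for the p-value.
Step 5: p-value = 0.429537; compare to alpha = 0.05. fail to reject H0.

U_X = 24, p = 0.429537, fail to reject H0 at alpha = 0.05.


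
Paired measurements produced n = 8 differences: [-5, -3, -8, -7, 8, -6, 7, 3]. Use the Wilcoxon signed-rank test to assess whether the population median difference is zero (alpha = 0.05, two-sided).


Step 1: Drop any zero differences (none here) and take |d_i|.
|d| = [5, 3, 8, 7, 8, 6, 7, 3]
Step 2: Midrank |d_i| (ties get averaged ranks).
ranks: |5|->3, |3|->1.5, |8|->7.5, |7|->5.5, |8|->7.5, |6|->4, |7|->5.5, |3|->1.5
Step 3: Attach original signs; sum ranks with positive sign and with negative sign.
W+ = 7.5 + 5.5 + 1.5 = 14.5
W- = 3 + 1.5 + 7.5 + 5.5 + 4 = 21.5
(Check: W+ + W- = 36 should equal n(n+1)/2 = 36.)
Step 4: Test statistic W = min(W+, W-) = 14.5.
Step 5: Ties in |d|, so use the tie-corrected normal approximation.
        E[W] = n(n+1)/4 = 8*9/4 = 18.
        Tie groups: |d|=3 (t=2), |d|=7 (t=2), |d|=8 (t=2); sum(t^3 - t) = 18.
        Var[W] = n(n+1)(2n+1)/24 - sum(t^3-t)/48 = 1224/24 - 18/48 = 50.625.
        z = (W - E[W]) / sqrt(Var[W]) = (14.5 - 18) / 7.1151 = -0.4919.
        Two-sided p = 2*Phi(z) = 0.622783.
Step 6: alpha = 0.05. fail to reject H0.

W+ = 14.5, W- = 21.5, W = min = 14.5, p = 0.622783, fail to reject H0.


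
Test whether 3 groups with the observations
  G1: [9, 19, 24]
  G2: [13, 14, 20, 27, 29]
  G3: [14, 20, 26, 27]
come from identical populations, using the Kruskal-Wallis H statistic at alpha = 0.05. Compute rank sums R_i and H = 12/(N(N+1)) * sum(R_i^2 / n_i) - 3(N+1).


Step 1: Combine all N = 12 observations and assign midranks.
sorted (value, group, rank): (9,G1,1), (13,G2,2), (14,G2,3.5), (14,G3,3.5), (19,G1,5), (20,G2,6.5), (20,G3,6.5), (24,G1,8), (26,G3,9), (27,G2,10.5), (27,G3,10.5), (29,G2,12)
Step 2: Sum ranks within each group.
R_1 = 14 (n_1 = 3)
R_2 = 34.5 (n_2 = 5)
R_3 = 29.5 (n_3 = 4)
Step 3: H = 12/(N(N+1)) * sum(R_i^2/n_i) - 3(N+1)
     = 12/(12*13) * (14^2/3 + 34.5^2/5 + 29.5^2/4) - 3*13
     = 0.076923 * 520.946 - 39
     = 1.072756.
Step 4: Ties present; correction factor C = 1 - 18/(12^3 - 12) = 0.989510. Corrected H = 1.072756 / 0.989510 = 1.084128.
Step 5: Under H0, H ~ chi^2(2); p-value = 0.581547.
Step 6: alpha = 0.05. fail to reject H0.

H = 1.0841, df = 2, p = 0.581547, fail to reject H0.


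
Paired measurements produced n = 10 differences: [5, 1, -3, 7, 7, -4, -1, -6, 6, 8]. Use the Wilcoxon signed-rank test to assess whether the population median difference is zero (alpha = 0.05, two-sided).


Step 1: Drop any zero differences (none here) and take |d_i|.
|d| = [5, 1, 3, 7, 7, 4, 1, 6, 6, 8]
Step 2: Midrank |d_i| (ties get averaged ranks).
ranks: |5|->5, |1|->1.5, |3|->3, |7|->8.5, |7|->8.5, |4|->4, |1|->1.5, |6|->6.5, |6|->6.5, |8|->10
Step 3: Attach original signs; sum ranks with positive sign and with negative sign.
W+ = 5 + 1.5 + 8.5 + 8.5 + 6.5 + 10 = 40
W- = 3 + 4 + 1.5 + 6.5 = 15
(Check: W+ + W- = 55 should equal n(n+1)/2 = 55.)
Step 4: Test statistic W = min(W+, W-) = 15.
Step 5: Ties in |d|, so use the tie-corrected normal approximation.
        E[W] = n(n+1)/4 = 10*11/4 = 27.5.
        Tie groups: |d|=1 (t=2), |d|=6 (t=2), |d|=7 (t=2); sum(t^3 - t) = 18.
        Var[W] = n(n+1)(2n+1)/24 - sum(t^3-t)/48 = 2310/24 - 18/48 = 95.875.
        z = (W - E[W]) / sqrt(Var[W]) = (15 - 27.5) / 9.7916 = -1.2766.
        Two-sided p = 2*Phi(z) = 0.201741.
Step 6: alpha = 0.05. fail to reject H0.

W+ = 40, W- = 15, W = min = 15, p = 0.201741, fail to reject H0.


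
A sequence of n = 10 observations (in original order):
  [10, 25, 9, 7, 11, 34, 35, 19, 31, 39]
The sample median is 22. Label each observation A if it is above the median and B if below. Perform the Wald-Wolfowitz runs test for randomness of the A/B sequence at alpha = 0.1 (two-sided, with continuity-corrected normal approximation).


Step 1: Compute median = 22; label A = above, B = below.
Labels in order: BABBBAABAA  (n_A = 5, n_B = 5)
Step 2: Count runs R = 6.
Step 3: Under H0 (random ordering), E[R] = 2*n_A*n_B/(n_A+n_B) + 1 = 2*5*5/10 + 1 = 6.0000.
        Var[R] = 2*n_A*n_B*(2*n_A*n_B - n_A - n_B) / ((n_A+n_B)^2 * (n_A+n_B-1)) = 2000/900 = 2.2222.
        SD[R] = 1.4907.
Step 4: R = E[R], so z = 0 with no continuity correction.
Step 5: Two-sided p-value via normal approximation = 2*(1 - Phi(|z|)) = 1.000000.
Step 6: alpha = 0.1. fail to reject H0.

R = 6, z = 0.0000, p = 1.000000, fail to reject H0.


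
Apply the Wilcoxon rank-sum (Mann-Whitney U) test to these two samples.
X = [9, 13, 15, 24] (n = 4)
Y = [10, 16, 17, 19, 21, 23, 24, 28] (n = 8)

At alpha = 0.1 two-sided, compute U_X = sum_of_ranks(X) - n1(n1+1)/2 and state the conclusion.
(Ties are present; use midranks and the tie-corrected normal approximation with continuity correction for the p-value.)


Step 1: Combine and sort all 12 observations; assign midranks.
sorted (value, group): (9,X), (10,Y), (13,X), (15,X), (16,Y), (17,Y), (19,Y), (21,Y), (23,Y), (24,X), (24,Y), (28,Y)
ranks: 9->1, 10->2, 13->3, 15->4, 16->5, 17->6, 19->7, 21->8, 23->9, 24->10.5, 24->10.5, 28->12
Step 2: Rank sum for X: R1 = 1 + 3 + 4 + 10.5 = 18.5.
Step 3: U_X = R1 - n1(n1+1)/2 = 18.5 - 4*5/2 = 18.5 - 10 = 8.5.
       U_Y = n1*n2 - U_X = 32 - 8.5 = 23.5.
Step 4: Ties are present, so use the tie-corrected normal approximation (with continuity correction) for the p-value.
Step 5: p-value = 0.233663; compare to alpha = 0.1. fail to reject H0.

U_X = 8.5, p = 0.233663, fail to reject H0 at alpha = 0.1.
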